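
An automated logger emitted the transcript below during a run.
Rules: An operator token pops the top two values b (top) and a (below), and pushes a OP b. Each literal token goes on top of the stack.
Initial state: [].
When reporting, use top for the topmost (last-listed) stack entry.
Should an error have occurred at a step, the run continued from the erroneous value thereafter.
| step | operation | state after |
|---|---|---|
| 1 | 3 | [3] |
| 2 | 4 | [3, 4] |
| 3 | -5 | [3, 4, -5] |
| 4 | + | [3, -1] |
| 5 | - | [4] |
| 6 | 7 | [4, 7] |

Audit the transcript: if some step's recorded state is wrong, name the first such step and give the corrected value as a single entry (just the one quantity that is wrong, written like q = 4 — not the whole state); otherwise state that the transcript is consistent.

no error

Step 1: push 3: top = 3 — exactly as logged.
Step 2: push 4: top = 4 — verified.
Step 3: push -5: top = -5 — no discrepancy.
Step 4: 4 + -5 = -1 — exactly as logged.
Step 5: 3 - -1 = 4 — confirmed correct.
Step 6: push 7: top = 7 — exactly as logged.
Each recorded entry agrees with the recomputation.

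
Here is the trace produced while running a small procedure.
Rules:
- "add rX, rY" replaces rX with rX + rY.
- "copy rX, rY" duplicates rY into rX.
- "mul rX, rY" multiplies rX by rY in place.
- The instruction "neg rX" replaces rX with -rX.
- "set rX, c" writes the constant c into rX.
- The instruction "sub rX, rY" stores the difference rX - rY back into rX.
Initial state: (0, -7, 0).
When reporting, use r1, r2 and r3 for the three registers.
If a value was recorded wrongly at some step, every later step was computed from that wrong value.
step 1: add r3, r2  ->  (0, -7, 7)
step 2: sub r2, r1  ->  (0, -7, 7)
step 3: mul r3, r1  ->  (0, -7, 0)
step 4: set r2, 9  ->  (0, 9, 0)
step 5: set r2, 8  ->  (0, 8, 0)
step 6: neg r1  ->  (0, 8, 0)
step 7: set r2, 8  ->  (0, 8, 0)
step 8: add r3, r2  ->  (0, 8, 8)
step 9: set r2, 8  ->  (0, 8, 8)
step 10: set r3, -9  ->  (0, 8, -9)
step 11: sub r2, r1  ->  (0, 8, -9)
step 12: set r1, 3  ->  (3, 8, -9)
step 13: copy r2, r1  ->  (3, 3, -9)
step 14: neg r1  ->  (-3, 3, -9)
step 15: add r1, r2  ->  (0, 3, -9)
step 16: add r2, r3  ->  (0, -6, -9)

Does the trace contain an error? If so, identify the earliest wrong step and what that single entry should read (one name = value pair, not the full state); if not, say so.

1. r3 = 0 + -7 = -7 (not what was recorded)
Step 1 is the first one off; corrected, r3 = -7.

step 1, r3 = -7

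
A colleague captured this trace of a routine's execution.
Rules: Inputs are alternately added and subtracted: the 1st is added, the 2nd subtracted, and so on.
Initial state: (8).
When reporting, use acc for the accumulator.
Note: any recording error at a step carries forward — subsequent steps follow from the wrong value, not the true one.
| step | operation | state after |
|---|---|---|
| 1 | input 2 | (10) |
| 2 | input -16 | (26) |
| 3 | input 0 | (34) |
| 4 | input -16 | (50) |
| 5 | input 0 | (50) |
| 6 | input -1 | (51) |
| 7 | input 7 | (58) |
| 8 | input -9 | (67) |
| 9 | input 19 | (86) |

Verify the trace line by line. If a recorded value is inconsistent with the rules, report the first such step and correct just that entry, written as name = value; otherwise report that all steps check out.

step 3, acc = 26

1. acc = 8 + 2 = 10 (confirmed correct)
2. acc = 10 - -16 = 26 (in agreement)
3. acc = 26 + 0 = 26 (the trace disagrees here)
Conclusion: step 3 carries the first error; the entry should be acc = 26.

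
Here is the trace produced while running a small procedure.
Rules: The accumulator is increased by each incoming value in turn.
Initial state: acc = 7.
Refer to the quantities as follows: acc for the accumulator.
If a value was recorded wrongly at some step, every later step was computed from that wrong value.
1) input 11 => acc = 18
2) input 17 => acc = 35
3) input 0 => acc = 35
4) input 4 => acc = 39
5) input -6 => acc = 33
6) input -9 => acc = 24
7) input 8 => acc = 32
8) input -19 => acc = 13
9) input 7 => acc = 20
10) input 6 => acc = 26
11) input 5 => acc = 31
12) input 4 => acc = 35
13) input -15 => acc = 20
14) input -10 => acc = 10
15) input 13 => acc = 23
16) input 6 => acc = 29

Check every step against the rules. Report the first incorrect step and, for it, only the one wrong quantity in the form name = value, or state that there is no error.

no error

Step 1: acc = 7 + 11 = 18 — exactly as logged.
Step 2: acc = 18 + 17 = 35 — checks out.
Step 3: acc = 35 + 0 = 35 — agrees with the trace.
Step 4: acc = 35 + 4 = 39 — same as recorded.
Step 5: acc = 39 + -6 = 33 — checks out.
Step 6: acc = 33 + -9 = 24 — checks out.
Step 7: acc = 24 + 8 = 32 — consistent with the trace.
Step 8: acc = 32 + -19 = 13 — matches.
Step 9: acc = 13 + 7 = 20 — exactly as logged.
Step 10: acc = 20 + 6 = 26 — consistent with the trace.
Step 11: acc = 26 + 5 = 31 — no discrepancy.
Step 12: acc = 31 + 4 = 35 — matches.
Step 13: acc = 35 + -15 = 20 — consistent with the trace.
Step 14: acc = 20 + -10 = 10 — checks out.
Step 15: acc = 10 + 13 = 23 — in agreement.
Step 16: acc = 23 + 6 = 29 — no discrepancy.
Each recorded entry agrees with the recomputation.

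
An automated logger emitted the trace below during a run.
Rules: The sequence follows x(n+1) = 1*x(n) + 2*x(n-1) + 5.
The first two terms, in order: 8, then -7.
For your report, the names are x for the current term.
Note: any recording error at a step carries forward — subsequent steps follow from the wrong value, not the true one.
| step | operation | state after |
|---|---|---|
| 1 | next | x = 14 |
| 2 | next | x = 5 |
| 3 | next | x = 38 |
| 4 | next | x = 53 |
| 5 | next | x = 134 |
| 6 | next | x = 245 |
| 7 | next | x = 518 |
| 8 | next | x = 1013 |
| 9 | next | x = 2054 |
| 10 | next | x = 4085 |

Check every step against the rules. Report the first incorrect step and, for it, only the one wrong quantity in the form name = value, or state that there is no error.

Step 1: x = 1*(-7) + (2)*(8) + (5) = 14 — consistent with the trace.
Step 2: x = 1*(14) + (2)*(-7) + (5) = 5 — exactly as logged.
Step 3: x = 1*(5) + (2)*(14) + (5) = 38 — consistent with the trace.
Step 4: x = 1*(38) + (2)*(5) + (5) = 53 — no discrepancy.
Step 5: x = 1*(53) + (2)*(38) + (5) = 134 — in agreement.
Step 6: x = 1*(134) + (2)*(53) + (5) = 245 — confirmed correct.
Step 7: x = 1*(245) + (2)*(134) + (5) = 518 — verified.
Step 8: x = 1*(518) + (2)*(245) + (5) = 1013 — confirmed correct.
Step 9: x = 1*(1013) + (2)*(518) + (5) = 2054 — checks out.
Step 10: x = 1*(2054) + (2)*(1013) + (5) = 4085 — agrees with the trace.
All steps check out; nothing to correct.

no error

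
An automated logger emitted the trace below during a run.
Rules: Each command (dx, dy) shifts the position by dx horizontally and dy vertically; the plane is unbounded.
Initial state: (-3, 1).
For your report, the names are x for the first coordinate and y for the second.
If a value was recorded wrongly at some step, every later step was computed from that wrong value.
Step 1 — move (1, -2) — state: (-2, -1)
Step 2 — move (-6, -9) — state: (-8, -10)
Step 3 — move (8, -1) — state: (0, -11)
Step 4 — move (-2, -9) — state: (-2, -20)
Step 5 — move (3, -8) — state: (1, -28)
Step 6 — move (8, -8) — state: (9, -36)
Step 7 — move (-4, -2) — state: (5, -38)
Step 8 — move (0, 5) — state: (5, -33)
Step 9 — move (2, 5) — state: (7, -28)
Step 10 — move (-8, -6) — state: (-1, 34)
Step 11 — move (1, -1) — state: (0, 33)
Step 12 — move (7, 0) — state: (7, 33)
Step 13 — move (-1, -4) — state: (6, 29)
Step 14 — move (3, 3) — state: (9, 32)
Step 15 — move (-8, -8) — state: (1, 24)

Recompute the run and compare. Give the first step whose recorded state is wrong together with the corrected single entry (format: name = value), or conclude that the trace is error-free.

step 10, y = -34

Recomputing the run from the initial state:
step 1: x = -2, y = -1
step 2: x = -8, y = -10
step 3: x = 0, y = -11
step 4: x = -2, y = -20
step 5: x = 1, y = -28
step 6: x = 9, y = -36
step 7: x = 5, y = -38
step 8: x = 5, y = -33
step 9: x = 7, y = -28
step 10: x = -1, y = -34
step 11: x = 0, y = -35
step 12: x = 7, y = -35
step 13: x = 6, y = -39
step 14: x = 9, y = -36
step 15: x = 1, y = -44
The first disagreement with the trace is at step 10, where the value should be y = -34.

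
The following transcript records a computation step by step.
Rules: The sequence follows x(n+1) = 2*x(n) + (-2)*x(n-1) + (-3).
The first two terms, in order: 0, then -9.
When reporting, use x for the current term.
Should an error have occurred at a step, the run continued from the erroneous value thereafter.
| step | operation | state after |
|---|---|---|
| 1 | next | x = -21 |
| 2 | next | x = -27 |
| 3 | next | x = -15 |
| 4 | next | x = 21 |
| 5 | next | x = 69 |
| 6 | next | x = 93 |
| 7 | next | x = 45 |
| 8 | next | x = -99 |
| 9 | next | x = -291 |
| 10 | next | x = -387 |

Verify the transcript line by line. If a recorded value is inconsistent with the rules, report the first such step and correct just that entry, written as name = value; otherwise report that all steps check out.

Step 1: x = 2*(-9) + (-2)*(0) + (-3) = -21 — confirmed correct.
Step 2: x = 2*(-21) + (-2)*(-9) + (-3) = -27 — consistent with the transcript.
Step 3: x = 2*(-27) + (-2)*(-21) + (-3) = -15 — no discrepancy.
Step 4: x = 2*(-15) + (-2)*(-27) + (-3) = 21 — verified.
Step 5: x = 2*(21) + (-2)*(-15) + (-3) = 69 — same as recorded.
Step 6: x = 2*(69) + (-2)*(21) + (-3) = 93 — agrees with the transcript.
Step 7: x = 2*(93) + (-2)*(69) + (-3) = 45 — same as recorded.
Step 8: x = 2*(45) + (-2)*(93) + (-3) = -99 — checks out.
Step 9: x = 2*(-99) + (-2)*(45) + (-3) = -291 — checks out.
Step 10: x = 2*(-291) + (-2)*(-99) + (-3) = -387 — no discrepancy.
All steps check out; nothing to correct.

no error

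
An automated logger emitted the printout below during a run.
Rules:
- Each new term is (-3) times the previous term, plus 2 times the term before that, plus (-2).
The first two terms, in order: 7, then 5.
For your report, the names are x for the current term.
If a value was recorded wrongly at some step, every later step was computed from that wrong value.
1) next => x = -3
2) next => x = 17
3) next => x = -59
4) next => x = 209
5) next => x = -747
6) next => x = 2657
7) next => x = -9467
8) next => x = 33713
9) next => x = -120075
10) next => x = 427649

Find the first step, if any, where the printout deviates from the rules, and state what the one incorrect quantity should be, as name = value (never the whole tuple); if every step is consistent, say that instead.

Recomputing the run from the initial state:
step 1: x = -3
step 2: x = 17
step 3: x = -59
step 4: x = 209
step 5: x = -747
step 6: x = 2657
step 7: x = -9467
step 8: x = 33713
step 9: x = -120075
step 10: x = 427649
This matches the printout at every step.

no error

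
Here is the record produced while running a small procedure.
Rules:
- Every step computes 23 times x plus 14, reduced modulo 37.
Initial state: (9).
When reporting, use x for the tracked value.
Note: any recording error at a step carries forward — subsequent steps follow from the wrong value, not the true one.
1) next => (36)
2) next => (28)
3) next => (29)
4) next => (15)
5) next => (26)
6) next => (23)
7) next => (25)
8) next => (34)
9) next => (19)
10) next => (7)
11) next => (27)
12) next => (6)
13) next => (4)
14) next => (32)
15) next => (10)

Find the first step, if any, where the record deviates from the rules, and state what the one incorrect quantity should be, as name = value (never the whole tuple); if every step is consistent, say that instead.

step 6, x = 20

step 1: x = (23*9 + 14) mod 37 = 36 -> checks out
step 2: x = (23*36 + 14) mod 37 = 28 -> in agreement
step 3: x = (23*28 + 14) mod 37 = 29 -> checks out
step 4: x = (23*29 + 14) mod 37 = 15 -> same as recorded
step 5: x = (23*15 + 14) mod 37 = 26 -> confirmed correct
step 6: x = (23*26 + 14) mod 37 = 20 -> the entry is off here
So the first discrepancy is step 6, where the right value is x = 20.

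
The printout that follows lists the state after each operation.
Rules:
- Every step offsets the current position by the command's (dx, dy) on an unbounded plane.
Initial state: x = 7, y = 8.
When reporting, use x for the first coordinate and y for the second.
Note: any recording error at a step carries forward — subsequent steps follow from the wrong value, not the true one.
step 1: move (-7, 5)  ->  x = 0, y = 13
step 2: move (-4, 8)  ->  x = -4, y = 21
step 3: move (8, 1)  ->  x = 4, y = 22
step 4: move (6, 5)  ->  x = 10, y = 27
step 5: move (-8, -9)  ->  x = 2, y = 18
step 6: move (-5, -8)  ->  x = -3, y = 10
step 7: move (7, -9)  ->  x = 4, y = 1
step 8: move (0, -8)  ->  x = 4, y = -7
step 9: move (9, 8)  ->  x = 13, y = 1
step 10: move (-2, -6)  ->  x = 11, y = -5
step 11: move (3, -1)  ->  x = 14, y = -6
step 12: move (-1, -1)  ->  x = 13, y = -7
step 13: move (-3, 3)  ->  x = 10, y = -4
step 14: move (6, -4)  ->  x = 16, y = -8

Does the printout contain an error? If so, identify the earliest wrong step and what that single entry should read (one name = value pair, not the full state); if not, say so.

no error

Recomputing the run from the initial state:
step 1: x = 0, y = 13
step 2: x = -4, y = 21
step 3: x = 4, y = 22
step 4: x = 10, y = 27
step 5: x = 2, y = 18
step 6: x = -3, y = 10
step 7: x = 4, y = 1
step 8: x = 4, y = -7
step 9: x = 13, y = 1
step 10: x = 11, y = -5
step 11: x = 14, y = -6
step 12: x = 13, y = -7
step 13: x = 10, y = -4
step 14: x = 16, y = -8
This matches the printout at every step.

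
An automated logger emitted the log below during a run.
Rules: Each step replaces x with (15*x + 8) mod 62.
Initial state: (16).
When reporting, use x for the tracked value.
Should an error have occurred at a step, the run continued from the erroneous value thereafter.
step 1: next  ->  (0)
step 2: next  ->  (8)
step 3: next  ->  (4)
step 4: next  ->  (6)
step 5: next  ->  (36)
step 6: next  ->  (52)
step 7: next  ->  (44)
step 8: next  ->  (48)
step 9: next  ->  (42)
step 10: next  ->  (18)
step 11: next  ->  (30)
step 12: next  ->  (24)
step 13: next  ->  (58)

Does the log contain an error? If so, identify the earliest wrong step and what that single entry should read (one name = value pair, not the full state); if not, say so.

step 9, x = 46

Step 1: x = (15*16 + 8) mod 62 = 0 — no discrepancy.
Step 2: x = (15*0 + 8) mod 62 = 8 — checks out.
Step 3: x = (15*8 + 8) mod 62 = 4 — exactly as logged.
Step 4: x = (15*4 + 8) mod 62 = 6 — confirmed correct.
Step 5: x = (15*6 + 8) mod 62 = 36 — verified.
Step 6: x = (15*36 + 8) mod 62 = 52 — consistent with the log.
Step 7: x = (15*52 + 8) mod 62 = 44 — agrees with the log.
Step 8: x = (15*44 + 8) mod 62 = 48 — confirmed correct.
Step 9: x = (15*48 + 8) mod 62 = 46 — not what was recorded.
Step 9 is the first one off; corrected, x = 46.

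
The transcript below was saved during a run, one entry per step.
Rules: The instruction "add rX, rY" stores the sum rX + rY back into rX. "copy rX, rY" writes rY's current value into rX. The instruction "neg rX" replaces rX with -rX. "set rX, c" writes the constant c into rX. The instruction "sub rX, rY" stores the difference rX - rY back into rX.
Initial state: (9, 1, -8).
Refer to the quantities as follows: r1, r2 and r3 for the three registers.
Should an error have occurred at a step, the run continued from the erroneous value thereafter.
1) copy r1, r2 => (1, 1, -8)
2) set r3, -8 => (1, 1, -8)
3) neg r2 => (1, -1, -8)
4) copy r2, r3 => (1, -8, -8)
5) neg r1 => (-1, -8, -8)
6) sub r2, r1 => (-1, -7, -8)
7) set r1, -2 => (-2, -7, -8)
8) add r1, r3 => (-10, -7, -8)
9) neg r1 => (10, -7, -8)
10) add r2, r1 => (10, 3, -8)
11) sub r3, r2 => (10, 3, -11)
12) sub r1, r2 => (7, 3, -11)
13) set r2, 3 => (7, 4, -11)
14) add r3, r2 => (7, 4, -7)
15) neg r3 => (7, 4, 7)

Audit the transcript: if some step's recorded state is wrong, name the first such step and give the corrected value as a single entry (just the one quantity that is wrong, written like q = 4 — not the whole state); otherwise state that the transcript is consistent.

Recomputing the run from the initial state:
step 1: r1 = 1, r2 = 1, r3 = -8
step 2: r1 = 1, r2 = 1, r3 = -8
step 3: r1 = 1, r2 = -1, r3 = -8
step 4: r1 = 1, r2 = -8, r3 = -8
step 5: r1 = -1, r2 = -8, r3 = -8
step 6: r1 = -1, r2 = -7, r3 = -8
step 7: r1 = -2, r2 = -7, r3 = -8
step 8: r1 = -10, r2 = -7, r3 = -8
step 9: r1 = 10, r2 = -7, r3 = -8
step 10: r1 = 10, r2 = 3, r3 = -8
step 11: r1 = 10, r2 = 3, r3 = -11
step 12: r1 = 7, r2 = 3, r3 = -11
step 13: r1 = 7, r2 = 3, r3 = -11
step 14: r1 = 7, r2 = 3, r3 = -8
step 15: r1 = 7, r2 = 3, r3 = 8
The first disagreement with the transcript is at step 13, where the value should be r2 = 3.

step 13, r2 = 3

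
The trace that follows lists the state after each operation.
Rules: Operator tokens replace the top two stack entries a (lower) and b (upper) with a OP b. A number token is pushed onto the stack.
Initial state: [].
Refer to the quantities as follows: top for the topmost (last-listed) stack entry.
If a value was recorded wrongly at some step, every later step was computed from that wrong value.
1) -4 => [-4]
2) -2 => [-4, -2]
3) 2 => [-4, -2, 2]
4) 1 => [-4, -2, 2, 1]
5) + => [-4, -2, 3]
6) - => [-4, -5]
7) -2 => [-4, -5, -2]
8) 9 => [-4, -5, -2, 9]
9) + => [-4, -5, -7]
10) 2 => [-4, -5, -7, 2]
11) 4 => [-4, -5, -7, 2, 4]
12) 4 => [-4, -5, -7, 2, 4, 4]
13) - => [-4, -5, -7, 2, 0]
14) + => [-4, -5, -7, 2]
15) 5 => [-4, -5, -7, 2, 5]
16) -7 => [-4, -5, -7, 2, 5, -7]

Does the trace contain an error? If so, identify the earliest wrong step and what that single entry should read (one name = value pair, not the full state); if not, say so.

step 1: push -4: top = -4 -> in agreement
step 2: push -2: top = -2 -> matches
step 3: push 2: top = 2 -> verified
step 4: push 1: top = 1 -> in agreement
step 5: 2 + 1 = 3 -> matches
step 6: -2 - 3 = -5 -> agrees with the trace
step 7: push -2: top = -2 -> matches
step 8: push 9: top = 9 -> verified
step 9: -2 + 9 = 7 -> the trace disagrees here
Conclusion: step 9 carries the first error; the entry should be top = 7.

step 9, top = 7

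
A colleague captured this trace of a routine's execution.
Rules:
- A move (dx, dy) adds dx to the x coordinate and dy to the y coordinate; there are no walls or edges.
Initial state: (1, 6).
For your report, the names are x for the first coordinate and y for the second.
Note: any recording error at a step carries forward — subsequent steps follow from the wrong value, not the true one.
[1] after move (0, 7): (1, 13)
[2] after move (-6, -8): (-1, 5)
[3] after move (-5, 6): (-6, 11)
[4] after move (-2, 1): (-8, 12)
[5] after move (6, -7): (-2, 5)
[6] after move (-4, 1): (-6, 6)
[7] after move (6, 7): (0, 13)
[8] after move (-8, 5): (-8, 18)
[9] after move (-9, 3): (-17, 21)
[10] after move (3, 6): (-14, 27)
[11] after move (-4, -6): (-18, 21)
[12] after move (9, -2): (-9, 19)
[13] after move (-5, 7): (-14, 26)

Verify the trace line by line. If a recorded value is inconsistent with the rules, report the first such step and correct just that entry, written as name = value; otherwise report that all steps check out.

step 2, x = -5

Recomputing the run from the initial state:
step 1: x = 1, y = 13
step 2: x = -5, y = 5
step 3: x = -10, y = 11
step 4: x = -12, y = 12
step 5: x = -6, y = 5
step 6: x = -10, y = 6
step 7: x = -4, y = 13
step 8: x = -12, y = 18
step 9: x = -21, y = 21
step 10: x = -18, y = 27
step 11: x = -22, y = 21
step 12: x = -13, y = 19
step 13: x = -18, y = 26
The first disagreement with the trace is at step 2, where the value should be x = -5.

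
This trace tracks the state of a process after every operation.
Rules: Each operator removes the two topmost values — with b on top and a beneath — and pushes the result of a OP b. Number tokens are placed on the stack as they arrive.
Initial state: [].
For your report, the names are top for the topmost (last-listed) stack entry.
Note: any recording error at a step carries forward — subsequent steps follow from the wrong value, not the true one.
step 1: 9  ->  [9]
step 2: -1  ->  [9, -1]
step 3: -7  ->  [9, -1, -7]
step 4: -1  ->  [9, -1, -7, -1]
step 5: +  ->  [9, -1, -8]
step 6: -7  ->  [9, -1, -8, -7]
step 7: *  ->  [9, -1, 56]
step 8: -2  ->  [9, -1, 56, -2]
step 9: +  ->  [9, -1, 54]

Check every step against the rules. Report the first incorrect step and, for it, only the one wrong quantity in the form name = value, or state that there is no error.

no error

Step 1: push 9: top = 9 — agrees with the trace.
Step 2: push -1: top = -1 — checks out.
Step 3: push -7: top = -7 — consistent with the trace.
Step 4: push -1: top = -1 — in agreement.
Step 5: -7 + -1 = -8 — no discrepancy.
Step 6: push -7: top = -7 — matches.
Step 7: -8 * -7 = 56 — matches.
Step 8: push -2: top = -2 — verified.
Step 9: 56 + -2 = 54 — matches.
Each recorded entry agrees with the recomputation.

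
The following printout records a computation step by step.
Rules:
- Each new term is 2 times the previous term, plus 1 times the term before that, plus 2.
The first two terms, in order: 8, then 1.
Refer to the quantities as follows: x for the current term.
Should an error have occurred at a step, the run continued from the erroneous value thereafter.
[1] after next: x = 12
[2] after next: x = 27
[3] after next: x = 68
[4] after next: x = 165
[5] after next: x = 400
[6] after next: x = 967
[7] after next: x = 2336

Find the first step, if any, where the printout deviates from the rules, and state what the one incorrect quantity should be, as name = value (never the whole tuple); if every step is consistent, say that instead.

1. x = 2*(1) + (1)*(8) + (2) = 12 (exactly as logged)
2. x = 2*(12) + (1)*(1) + (2) = 27 (agrees with the printout)
3. x = 2*(27) + (1)*(12) + (2) = 68 (checks out)
4. x = 2*(68) + (1)*(27) + (2) = 165 (matches)
5. x = 2*(165) + (1)*(68) + (2) = 400 (same as recorded)
6. x = 2*(400) + (1)*(165) + (2) = 967 (in agreement)
7. x = 2*(967) + (1)*(400) + (2) = 2336 (same as recorded)
Every step is consistent.

no error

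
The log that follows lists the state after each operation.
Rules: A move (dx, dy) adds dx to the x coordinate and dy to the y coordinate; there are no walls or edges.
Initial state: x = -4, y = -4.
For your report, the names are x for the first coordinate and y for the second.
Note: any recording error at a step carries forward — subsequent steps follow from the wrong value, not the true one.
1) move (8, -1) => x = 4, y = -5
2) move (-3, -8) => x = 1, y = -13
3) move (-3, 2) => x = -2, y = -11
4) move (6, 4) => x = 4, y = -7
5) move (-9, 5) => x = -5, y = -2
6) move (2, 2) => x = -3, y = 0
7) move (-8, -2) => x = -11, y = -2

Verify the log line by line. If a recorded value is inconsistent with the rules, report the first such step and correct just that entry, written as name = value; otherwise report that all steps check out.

1. x = -4 + (8) = 4, y = -4 + (-1) = -5 (checks out)
2. x = 4 + (-3) = 1, y = -5 + (-8) = -13 (exactly as logged)
3. x = 1 + (-3) = -2, y = -13 + (2) = -11 (checks out)
4. x = -2 + (6) = 4, y = -11 + (4) = -7 (exactly as logged)
5. x = 4 + (-9) = -5, y = -7 + (5) = -2 (in agreement)
6. x = -5 + (2) = -3, y = -2 + (2) = 0 (verified)
7. x = -3 + (-8) = -11, y = 0 + (-2) = -2 (same as recorded)
No step deviates from the rules.

no error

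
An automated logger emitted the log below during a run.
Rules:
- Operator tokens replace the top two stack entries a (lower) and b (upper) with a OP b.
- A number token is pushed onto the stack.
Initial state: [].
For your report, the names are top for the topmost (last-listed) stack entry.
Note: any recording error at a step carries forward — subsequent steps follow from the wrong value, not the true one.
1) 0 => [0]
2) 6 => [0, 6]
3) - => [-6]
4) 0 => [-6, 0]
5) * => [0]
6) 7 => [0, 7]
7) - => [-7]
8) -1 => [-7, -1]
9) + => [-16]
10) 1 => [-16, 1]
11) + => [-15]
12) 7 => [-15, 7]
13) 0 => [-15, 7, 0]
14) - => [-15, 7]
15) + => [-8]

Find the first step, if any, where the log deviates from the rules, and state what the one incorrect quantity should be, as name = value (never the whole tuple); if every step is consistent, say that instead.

step 9, top = -8

Recomputing the run from the initial state:
step 1: [0]
step 2: [0, 6]
step 3: [-6]
step 4: [-6, 0]
step 5: [0]
step 6: [0, 7]
step 7: [-7]
step 8: [-7, -1]
step 9: [-8]
step 10: [-8, 1]
step 11: [-7]
step 12: [-7, 7]
step 13: [-7, 7, 0]
step 14: [-7, 7]
step 15: [0]
The first disagreement with the log is at step 9, where the value should be top = -8.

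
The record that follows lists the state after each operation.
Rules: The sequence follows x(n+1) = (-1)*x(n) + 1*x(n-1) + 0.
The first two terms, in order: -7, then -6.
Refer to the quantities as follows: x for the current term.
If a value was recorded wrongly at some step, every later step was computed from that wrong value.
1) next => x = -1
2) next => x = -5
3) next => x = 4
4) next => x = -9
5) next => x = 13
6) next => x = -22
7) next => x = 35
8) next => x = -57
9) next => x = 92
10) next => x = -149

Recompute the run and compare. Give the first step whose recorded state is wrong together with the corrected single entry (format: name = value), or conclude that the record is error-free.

no error

Recomputing the run from the initial state:
step 1: x = -1
step 2: x = -5
step 3: x = 4
step 4: x = -9
step 5: x = 13
step 6: x = -22
step 7: x = 35
step 8: x = -57
step 9: x = 92
step 10: x = -149
This matches the record at every step.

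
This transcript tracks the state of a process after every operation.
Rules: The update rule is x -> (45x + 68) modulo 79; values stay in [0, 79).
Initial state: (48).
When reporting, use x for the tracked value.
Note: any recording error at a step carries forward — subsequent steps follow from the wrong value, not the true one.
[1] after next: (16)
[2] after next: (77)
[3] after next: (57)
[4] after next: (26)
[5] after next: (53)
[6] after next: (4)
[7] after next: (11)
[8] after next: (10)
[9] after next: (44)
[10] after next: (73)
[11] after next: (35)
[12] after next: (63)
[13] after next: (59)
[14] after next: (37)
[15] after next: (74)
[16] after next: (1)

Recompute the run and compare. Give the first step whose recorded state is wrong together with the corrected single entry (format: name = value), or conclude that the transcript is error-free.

no error

1. x = (45*48 + 68) mod 79 = 16 (same as recorded)
2. x = (45*16 + 68) mod 79 = 77 (exactly as logged)
3. x = (45*77 + 68) mod 79 = 57 (exactly as logged)
4. x = (45*57 + 68) mod 79 = 26 (consistent with the transcript)
5. x = (45*26 + 68) mod 79 = 53 (agrees with the transcript)
6. x = (45*53 + 68) mod 79 = 4 (confirmed correct)
7. x = (45*4 + 68) mod 79 = 11 (exactly as logged)
8. x = (45*11 + 68) mod 79 = 10 (confirmed correct)
9. x = (45*10 + 68) mod 79 = 44 (no discrepancy)
10. x = (45*44 + 68) mod 79 = 73 (verified)
11. x = (45*73 + 68) mod 79 = 35 (confirmed correct)
12. x = (45*35 + 68) mod 79 = 63 (verified)
13. x = (45*63 + 68) mod 79 = 59 (same as recorded)
14. x = (45*59 + 68) mod 79 = 37 (in agreement)
15. x = (45*37 + 68) mod 79 = 74 (same as recorded)
16. x = (45*74 + 68) mod 79 = 1 (agrees with the transcript)
Nothing is out of place; the run is error-free.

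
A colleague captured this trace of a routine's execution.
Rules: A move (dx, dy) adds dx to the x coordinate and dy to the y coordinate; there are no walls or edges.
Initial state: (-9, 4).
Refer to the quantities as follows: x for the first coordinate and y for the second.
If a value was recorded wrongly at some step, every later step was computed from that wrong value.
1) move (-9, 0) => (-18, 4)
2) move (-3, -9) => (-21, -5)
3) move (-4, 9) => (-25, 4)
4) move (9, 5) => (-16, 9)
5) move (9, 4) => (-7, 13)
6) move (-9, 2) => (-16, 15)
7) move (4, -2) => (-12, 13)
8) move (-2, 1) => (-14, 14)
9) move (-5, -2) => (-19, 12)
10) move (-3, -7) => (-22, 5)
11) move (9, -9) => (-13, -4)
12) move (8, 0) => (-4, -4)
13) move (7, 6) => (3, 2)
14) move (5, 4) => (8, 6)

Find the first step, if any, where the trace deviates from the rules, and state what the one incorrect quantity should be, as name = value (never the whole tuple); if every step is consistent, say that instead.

step 1: x = -9 + (-9) = -18, y = 4 + (0) = 4 -> verified
step 2: x = -18 + (-3) = -21, y = 4 + (-9) = -5 -> matches
step 3: x = -21 + (-4) = -25, y = -5 + (9) = 4 -> in agreement
step 4: x = -25 + (9) = -16, y = 4 + (5) = 9 -> verified
step 5: x = -16 + (9) = -7, y = 9 + (4) = 13 -> agrees with the trace
step 6: x = -7 + (-9) = -16, y = 13 + (2) = 15 -> agrees with the trace
step 7: x = -16 + (4) = -12, y = 15 + (-2) = 13 -> no discrepancy
step 8: x = -12 + (-2) = -14, y = 13 + (1) = 14 -> exactly as logged
step 9: x = -14 + (-5) = -19, y = 14 + (-2) = 12 -> checks out
step 10: x = -19 + (-3) = -22, y = 12 + (-7) = 5 -> checks out
step 11: x = -22 + (9) = -13, y = 5 + (-9) = -4 -> in agreement
step 12: x = -13 + (8) = -5, y = -4 + (0) = -4 -> a discrepancy with the trace
First incorrect step: 12; the correct value is x = -5.

step 12, x = -5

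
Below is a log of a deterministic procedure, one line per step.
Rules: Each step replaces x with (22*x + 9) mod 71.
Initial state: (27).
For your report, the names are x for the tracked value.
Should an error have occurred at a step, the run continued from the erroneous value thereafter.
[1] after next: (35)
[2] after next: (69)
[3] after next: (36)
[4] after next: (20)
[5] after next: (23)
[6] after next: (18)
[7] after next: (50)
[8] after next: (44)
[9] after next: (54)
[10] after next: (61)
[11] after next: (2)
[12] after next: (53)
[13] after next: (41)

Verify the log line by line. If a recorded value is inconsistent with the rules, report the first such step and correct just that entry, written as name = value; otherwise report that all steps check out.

step 13, x = 39

step 1: x = (22*27 + 9) mod 71 = 35 -> exactly as logged
step 2: x = (22*35 + 9) mod 71 = 69 -> checks out
step 3: x = (22*69 + 9) mod 71 = 36 -> matches
step 4: x = (22*36 + 9) mod 71 = 20 -> no discrepancy
step 5: x = (22*20 + 9) mod 71 = 23 -> exactly as logged
step 6: x = (22*23 + 9) mod 71 = 18 -> in agreement
step 7: x = (22*18 + 9) mod 71 = 50 -> confirmed correct
step 8: x = (22*50 + 9) mod 71 = 44 -> matches
step 9: x = (22*44 + 9) mod 71 = 54 -> exactly as logged
step 10: x = (22*54 + 9) mod 71 = 61 -> matches
step 11: x = (22*61 + 9) mod 71 = 2 -> consistent with the log
step 12: x = (22*2 + 9) mod 71 = 53 -> same as recorded
step 13: x = (22*53 + 9) mod 71 = 39 -> a discrepancy with the log
The audit stops at step 13: the recorded entry is wrong and should be x = 39.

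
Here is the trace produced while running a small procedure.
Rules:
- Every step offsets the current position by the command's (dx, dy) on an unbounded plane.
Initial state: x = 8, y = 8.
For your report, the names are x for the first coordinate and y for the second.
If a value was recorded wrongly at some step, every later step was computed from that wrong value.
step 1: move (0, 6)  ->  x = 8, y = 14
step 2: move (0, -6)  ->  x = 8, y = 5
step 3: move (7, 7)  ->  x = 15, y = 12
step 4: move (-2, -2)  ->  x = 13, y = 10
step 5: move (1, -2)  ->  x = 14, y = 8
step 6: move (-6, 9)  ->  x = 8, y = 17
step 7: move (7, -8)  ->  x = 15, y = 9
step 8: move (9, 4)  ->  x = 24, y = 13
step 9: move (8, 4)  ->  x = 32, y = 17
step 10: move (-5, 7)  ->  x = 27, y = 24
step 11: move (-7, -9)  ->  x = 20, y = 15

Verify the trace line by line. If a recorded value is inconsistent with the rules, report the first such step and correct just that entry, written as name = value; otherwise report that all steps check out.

step 2, y = 8

1. x = 8 + (0) = 8, y = 8 + (6) = 14 (same as recorded)
2. x = 8 + (0) = 8, y = 14 + (-6) = 8 (first mismatch against the trace)
That makes step 2 the first incorrect line — y = 8 is what it should show.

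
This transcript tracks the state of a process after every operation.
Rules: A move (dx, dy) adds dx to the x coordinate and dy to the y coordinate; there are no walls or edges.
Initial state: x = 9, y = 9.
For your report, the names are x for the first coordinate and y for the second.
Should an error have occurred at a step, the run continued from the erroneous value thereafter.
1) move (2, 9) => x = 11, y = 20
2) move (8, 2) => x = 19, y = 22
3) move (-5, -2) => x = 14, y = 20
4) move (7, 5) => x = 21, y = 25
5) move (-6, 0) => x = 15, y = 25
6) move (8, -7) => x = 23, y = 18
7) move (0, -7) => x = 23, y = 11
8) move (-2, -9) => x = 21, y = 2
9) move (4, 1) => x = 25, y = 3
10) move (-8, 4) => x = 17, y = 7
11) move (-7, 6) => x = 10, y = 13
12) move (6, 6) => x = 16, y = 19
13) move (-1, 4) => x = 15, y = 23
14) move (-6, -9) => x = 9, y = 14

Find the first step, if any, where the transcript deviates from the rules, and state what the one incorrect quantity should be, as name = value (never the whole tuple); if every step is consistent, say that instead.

step 1, y = 18

Recomputing the run from the initial state:
step 1: x = 11, y = 18
step 2: x = 19, y = 20
step 3: x = 14, y = 18
step 4: x = 21, y = 23
step 5: x = 15, y = 23
step 6: x = 23, y = 16
step 7: x = 23, y = 9
step 8: x = 21, y = 0
step 9: x = 25, y = 1
step 10: x = 17, y = 5
step 11: x = 10, y = 11
step 12: x = 16, y = 17
step 13: x = 15, y = 21
step 14: x = 9, y = 12
The first disagreement with the transcript is at step 1, where the value should be y = 18.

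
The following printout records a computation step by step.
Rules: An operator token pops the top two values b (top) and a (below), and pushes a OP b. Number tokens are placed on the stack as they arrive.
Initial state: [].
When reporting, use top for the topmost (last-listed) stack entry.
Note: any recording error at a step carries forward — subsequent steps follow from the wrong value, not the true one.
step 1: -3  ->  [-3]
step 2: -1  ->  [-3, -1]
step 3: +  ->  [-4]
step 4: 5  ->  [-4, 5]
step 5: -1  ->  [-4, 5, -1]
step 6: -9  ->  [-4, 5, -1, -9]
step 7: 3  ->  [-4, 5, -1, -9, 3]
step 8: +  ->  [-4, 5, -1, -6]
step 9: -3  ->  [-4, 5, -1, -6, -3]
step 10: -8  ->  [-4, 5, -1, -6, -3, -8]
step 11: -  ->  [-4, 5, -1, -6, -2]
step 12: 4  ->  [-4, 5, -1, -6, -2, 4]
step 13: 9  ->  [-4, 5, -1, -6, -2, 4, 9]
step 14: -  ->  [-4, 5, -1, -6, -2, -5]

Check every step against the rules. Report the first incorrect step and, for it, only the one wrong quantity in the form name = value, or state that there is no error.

Recomputing the run from the initial state:
step 1: [-3]
step 2: [-3, -1]
step 3: [-4]
step 4: [-4, 5]
step 5: [-4, 5, -1]
step 6: [-4, 5, -1, -9]
step 7: [-4, 5, -1, -9, 3]
step 8: [-4, 5, -1, -6]
step 9: [-4, 5, -1, -6, -3]
step 10: [-4, 5, -1, -6, -3, -8]
step 11: [-4, 5, -1, -6, 5]
step 12: [-4, 5, -1, -6, 5, 4]
step 13: [-4, 5, -1, -6, 5, 4, 9]
step 14: [-4, 5, -1, -6, 5, -5]
The first disagreement with the printout is at step 11, where the value should be top = 5.

step 11, top = 5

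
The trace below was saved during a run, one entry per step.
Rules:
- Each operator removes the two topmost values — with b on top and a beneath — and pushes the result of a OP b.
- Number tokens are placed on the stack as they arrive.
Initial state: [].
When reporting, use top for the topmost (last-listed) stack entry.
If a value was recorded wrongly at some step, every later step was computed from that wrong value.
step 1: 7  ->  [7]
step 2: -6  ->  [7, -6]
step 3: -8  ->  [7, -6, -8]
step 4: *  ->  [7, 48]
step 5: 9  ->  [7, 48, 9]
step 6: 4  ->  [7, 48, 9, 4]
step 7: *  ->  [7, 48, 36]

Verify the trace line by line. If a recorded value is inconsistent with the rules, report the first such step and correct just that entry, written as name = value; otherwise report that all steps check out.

no error

Step 1: push 7: top = 7 — checks out.
Step 2: push -6: top = -6 — consistent with the trace.
Step 3: push -8: top = -8 — confirmed correct.
Step 4: -6 * -8 = 48 — exactly as logged.
Step 5: push 9: top = 9 — matches.
Step 6: push 4: top = 4 — checks out.
Step 7: 9 * 4 = 36 — checks out.
All steps check out; nothing to correct.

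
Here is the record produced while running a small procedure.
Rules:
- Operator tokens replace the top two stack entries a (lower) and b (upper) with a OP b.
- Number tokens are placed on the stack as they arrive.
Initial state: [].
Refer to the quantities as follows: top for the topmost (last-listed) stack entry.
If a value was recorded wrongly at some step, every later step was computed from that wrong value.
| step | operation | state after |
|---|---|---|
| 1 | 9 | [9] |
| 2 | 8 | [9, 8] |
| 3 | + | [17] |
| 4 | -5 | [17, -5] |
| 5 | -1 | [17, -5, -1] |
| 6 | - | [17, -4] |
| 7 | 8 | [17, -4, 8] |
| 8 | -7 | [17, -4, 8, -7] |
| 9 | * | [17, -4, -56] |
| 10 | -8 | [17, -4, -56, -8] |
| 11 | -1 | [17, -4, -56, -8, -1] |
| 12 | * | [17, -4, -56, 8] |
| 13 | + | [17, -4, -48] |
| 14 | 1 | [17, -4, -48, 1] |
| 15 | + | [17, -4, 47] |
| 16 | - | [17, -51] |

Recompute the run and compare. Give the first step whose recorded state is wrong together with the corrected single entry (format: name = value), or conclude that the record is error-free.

step 15, top = -47

step 1: push 9: top = 9 -> no discrepancy
step 2: push 8: top = 8 -> in agreement
step 3: 9 + 8 = 17 -> exactly as logged
step 4: push -5: top = -5 -> verified
step 5: push -1: top = -1 -> exactly as logged
step 6: -5 - -1 = -4 -> matches
step 7: push 8: top = 8 -> no discrepancy
step 8: push -7: top = -7 -> matches
step 9: 8 * -7 = -56 -> consistent with the record
step 10: push -8: top = -8 -> no discrepancy
step 11: push -1: top = -1 -> consistent with the record
step 12: -8 * -1 = 8 -> matches
step 13: -56 + 8 = -48 -> in agreement
step 14: push 1: top = 1 -> checks out
step 15: -48 + 1 = -47 -> the recorded entry deviates here
That makes step 15 the first incorrect line — top = -47 is what it should show.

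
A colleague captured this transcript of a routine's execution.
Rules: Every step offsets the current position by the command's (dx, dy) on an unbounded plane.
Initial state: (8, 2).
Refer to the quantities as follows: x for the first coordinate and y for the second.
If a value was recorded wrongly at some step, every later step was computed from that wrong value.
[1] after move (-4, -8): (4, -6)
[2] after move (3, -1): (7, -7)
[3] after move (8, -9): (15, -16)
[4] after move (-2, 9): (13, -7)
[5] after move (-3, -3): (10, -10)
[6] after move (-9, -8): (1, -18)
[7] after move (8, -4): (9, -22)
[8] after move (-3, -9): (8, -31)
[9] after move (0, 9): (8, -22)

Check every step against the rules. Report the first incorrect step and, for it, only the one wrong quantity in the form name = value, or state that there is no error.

Recomputing the run from the initial state:
step 1: x = 4, y = -6
step 2: x = 7, y = -7
step 3: x = 15, y = -16
step 4: x = 13, y = -7
step 5: x = 10, y = -10
step 6: x = 1, y = -18
step 7: x = 9, y = -22
step 8: x = 6, y = -31
step 9: x = 6, y = -22
The first disagreement with the transcript is at step 8, where the value should be x = 6.

step 8, x = 6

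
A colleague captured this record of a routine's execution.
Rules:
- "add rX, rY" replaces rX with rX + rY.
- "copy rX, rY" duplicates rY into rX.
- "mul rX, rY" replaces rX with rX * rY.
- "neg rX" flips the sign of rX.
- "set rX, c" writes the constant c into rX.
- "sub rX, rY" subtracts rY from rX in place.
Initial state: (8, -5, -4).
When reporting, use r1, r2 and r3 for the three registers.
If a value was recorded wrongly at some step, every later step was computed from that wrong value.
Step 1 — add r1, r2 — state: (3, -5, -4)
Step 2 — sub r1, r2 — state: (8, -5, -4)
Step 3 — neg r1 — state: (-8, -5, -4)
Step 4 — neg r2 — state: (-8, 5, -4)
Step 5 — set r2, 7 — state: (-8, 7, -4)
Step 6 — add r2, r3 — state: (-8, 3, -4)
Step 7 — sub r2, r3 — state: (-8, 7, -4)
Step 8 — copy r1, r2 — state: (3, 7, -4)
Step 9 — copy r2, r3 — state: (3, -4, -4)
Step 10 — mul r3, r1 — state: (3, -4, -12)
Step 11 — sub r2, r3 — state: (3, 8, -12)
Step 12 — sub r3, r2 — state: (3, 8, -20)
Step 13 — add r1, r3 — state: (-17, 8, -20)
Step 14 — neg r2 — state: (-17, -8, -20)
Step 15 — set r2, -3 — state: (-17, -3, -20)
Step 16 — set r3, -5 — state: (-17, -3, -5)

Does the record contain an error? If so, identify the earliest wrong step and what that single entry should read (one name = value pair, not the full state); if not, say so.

step 8, r1 = 7

Recomputing the run from the initial state:
step 1: r1 = 3, r2 = -5, r3 = -4
step 2: r1 = 8, r2 = -5, r3 = -4
step 3: r1 = -8, r2 = -5, r3 = -4
step 4: r1 = -8, r2 = 5, r3 = -4
step 5: r1 = -8, r2 = 7, r3 = -4
step 6: r1 = -8, r2 = 3, r3 = -4
step 7: r1 = -8, r2 = 7, r3 = -4
step 8: r1 = 7, r2 = 7, r3 = -4
step 9: r1 = 7, r2 = -4, r3 = -4
step 10: r1 = 7, r2 = -4, r3 = -28
step 11: r1 = 7, r2 = 24, r3 = -28
step 12: r1 = 7, r2 = 24, r3 = -52
step 13: r1 = -45, r2 = 24, r3 = -52
step 14: r1 = -45, r2 = -24, r3 = -52
step 15: r1 = -45, r2 = -3, r3 = -52
step 16: r1 = -45, r2 = -3, r3 = -5
The first disagreement with the record is at step 8, where the value should be r1 = 7.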